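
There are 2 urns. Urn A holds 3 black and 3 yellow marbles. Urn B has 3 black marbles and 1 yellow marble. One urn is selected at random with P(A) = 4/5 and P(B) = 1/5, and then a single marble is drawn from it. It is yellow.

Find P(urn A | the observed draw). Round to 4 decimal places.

Under each hypothesis, the probability of this draw is: P(data | urn A) = (3/6) = 1/2; P(data | urn B) = (1/4) = 1/4.
Multiplying each by its prior: 4/5 · 1/2 = 2/5, 1/5 · 1/4 = 1/20; summing to 9/20.
By Bayes' rule, P(urn A | data) = (2/5) / (9/20) = 8/9.

0.8889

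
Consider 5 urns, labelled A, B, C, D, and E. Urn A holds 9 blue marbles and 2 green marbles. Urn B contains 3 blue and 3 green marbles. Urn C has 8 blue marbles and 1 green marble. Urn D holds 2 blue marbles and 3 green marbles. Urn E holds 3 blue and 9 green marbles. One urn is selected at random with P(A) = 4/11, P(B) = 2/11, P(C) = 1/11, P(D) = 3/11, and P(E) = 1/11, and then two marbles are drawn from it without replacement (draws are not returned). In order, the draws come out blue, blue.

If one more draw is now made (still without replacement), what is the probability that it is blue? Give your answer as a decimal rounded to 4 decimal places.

Under each hypothesis, the probability of the observed sequence is: P(data | urn A) = (9/11)(8/10) = 0.65455; P(data | urn B) = (3/6)(2/5) = 0.2; P(data | urn C) = (8/9)(7/8) = 0.77778; P(data | urn D) = (2/5)(1/4) = 0.1; P(data | urn E) = (3/12)(2/11) = 0.045455.
The prior-weighted likelihoods are 4/11 · 0.65455 = 0.23802, 2/11 · 0.2 = 0.036364, 1/11 · 0.77778 = 0.070707, 3/11 · 0.1 = 0.027273, 1/11 · 0.045455 = 0.0041322; with total 0.37649.
Dividing through by the total gives posterior P(urn A | data) = 0.6322, P(urn B | data) = 0.096585, P(urn C | data) = 0.1878, P(urn D | data) = 0.072439, P(urn E | data) = 0.010976.
So P(blue next | data) = Σ P(blue next | H) P(H | data) = (7/9)(0.6322) + (1/4)(0.096585) + (6/7)(0.1878) + (0)(0.072439) + (1/10)(0.010976) = 0.67793.

0.6779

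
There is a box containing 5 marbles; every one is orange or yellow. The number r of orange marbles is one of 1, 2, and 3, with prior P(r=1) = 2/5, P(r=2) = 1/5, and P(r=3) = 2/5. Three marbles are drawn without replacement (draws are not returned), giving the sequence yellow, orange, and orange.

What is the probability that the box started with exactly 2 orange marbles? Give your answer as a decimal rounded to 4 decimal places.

Compute the likelihood of the observed sequence for each case: P(data | r = 1) = (4/5)(1/4)(0/3) = 0; P(data | r = 2) = (3/5)(2/4)(1/3) = 1/10; P(data | r = 3) = (2/5)(3/4)(2/3) = 1/5.
The prior-weighted likelihoods are 2/5 · 0 = 0, 1/5 · 1/10 = 1/50, 2/5 · 1/5 = 2/25; with total 1/10.
Therefore the posterior P(r = 2 | data) = (1/50) / (1/10) = 1/5.

0.2000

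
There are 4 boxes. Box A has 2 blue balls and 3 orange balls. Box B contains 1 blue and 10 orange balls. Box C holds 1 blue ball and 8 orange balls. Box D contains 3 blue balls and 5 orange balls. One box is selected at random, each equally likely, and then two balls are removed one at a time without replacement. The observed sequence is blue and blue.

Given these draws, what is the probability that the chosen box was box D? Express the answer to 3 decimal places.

0.517

Under each hypothesis, the probability of the observed sequence is: P(data | box A) = (2/5)(1/4) = 1/10; P(data | box B) = (1/11)(0/10) = 0; P(data | box C) = (1/9)(0/8) = 0; P(data | box D) = (3/8)(2/7) = 3/28.
Multiplying each by its prior: 1/4 · 1/10 = 1/40, 1/4 · 0 = 0, 1/4 · 0 = 0, 1/4 · 3/28 = 3/112; summing to 29/560.
Hence P(box D | data) = (3/112) / (29/560) = 15/29.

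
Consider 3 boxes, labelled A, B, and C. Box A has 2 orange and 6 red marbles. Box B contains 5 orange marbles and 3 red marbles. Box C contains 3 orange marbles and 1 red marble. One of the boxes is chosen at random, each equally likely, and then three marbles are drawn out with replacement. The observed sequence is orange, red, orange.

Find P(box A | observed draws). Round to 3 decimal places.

Compute the likelihood of the observed sequence for each case: P(data | box A) = (2/8)(6/8)(2/8) = 3/64; P(data | box B) = (5/8)(3/8)(5/8) = 75/512; P(data | box C) = (3/4)(1/4)(3/4) = 9/64.
Multiplying each by its prior: 1/3 · 3/64 = 1/64, 1/3 · 75/512 = 25/512, 1/3 · 9/64 = 3/64; these sum to 57/512.
Hence P(box A | data) = (1/64) / (57/512) = 8/57.

0.140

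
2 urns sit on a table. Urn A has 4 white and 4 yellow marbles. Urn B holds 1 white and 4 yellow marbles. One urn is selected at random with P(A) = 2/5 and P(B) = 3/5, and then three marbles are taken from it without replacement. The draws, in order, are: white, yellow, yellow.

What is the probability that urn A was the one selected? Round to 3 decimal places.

0.323

Under each hypothesis, the probability of the observed sequence is: P(data | urn A) = (4/8)(4/7)(3/6) = 1/7; P(data | urn B) = (1/5)(4/4)(3/3) = 1/5.
Weighting by the prior gives 2/5 · 1/7 = 2/35, 3/5 · 1/5 = 3/25; summing to 31/175.
Hence P(urn A | data) = (2/35) / (31/175) = 10/31.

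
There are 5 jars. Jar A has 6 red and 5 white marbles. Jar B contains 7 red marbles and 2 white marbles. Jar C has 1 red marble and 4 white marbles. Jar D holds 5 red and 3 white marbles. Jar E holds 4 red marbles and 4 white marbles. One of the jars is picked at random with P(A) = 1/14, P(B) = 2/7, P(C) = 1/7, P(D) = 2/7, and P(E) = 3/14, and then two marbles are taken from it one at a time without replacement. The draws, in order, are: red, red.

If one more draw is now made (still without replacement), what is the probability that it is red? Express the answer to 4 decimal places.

For each hypothesis, P(data | H) works out to: P(data | jar A) = (6/11)(5/10) = 0.27273; P(data | jar B) = (7/9)(6/8) = 0.58333; P(data | jar C) = (1/5)(0/4) = 0; P(data | jar D) = (5/8)(4/7) = 0.35714; P(data | jar E) = (4/8)(3/7) = 0.21429.
Weighting by the prior gives 1/14 · 0.27273 = 0.019481, 2/7 · 0.58333 = 0.16667, 1/7 · 0 = 0, 2/7 · 0.35714 = 0.10204, 3/14 · 0.21429 = 0.045918; summing to 0.33411.
Dividing through by the total gives posterior P(jar A | data) = 0.058306, P(jar B | data) = 0.49884, P(jar C | data) = 0, P(jar D | data) = 0.30541, P(jar E | data) = 0.13744.
So P(red next | data) = Σ P(red next | H) P(H | data) = (4/9)(0.058306) + (5/7)(0.49884) + (1/2)(0.30541) + (1/3)(0.13744) = 0.58075.

0.5807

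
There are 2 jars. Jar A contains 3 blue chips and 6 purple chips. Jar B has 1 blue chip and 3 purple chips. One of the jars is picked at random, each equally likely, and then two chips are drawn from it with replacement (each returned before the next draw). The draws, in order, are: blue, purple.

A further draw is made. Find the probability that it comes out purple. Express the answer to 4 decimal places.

Under each hypothesis, the probability of the observed sequence is: P(data | jar A) = (3/9)(6/9) = 2/9; P(data | jar B) = (1/4)(3/4) = 3/16.
Multiplying each by its prior: 1/2 · 2/9 = 1/9, 1/2 · 3/16 = 3/32; with total 59/288.
The posterior is then P(jar A | data) = 32/59, P(jar B | data) = 27/59.
So P(purple next | data) = Σ P(purple next | H) P(H | data) = (2/3)(32/59) + (3/4)(27/59) = 499/708.

0.7048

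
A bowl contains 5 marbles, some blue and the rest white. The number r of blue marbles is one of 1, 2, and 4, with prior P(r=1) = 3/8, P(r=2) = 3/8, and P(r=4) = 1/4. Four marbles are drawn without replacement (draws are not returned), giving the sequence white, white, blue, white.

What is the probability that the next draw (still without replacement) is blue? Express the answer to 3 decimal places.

The likelihood of the observed sequence under each hypothesis: P(data | r = 1) = (4/5)(3/4)(1/3)(2/2) = 1/5; P(data | r = 2) = (3/5)(2/4)(2/3)(1/2) = 1/10; P(data | r = 4) = (1/5)(0/4) = 0.
The prior-weighted likelihoods are 3/8 · 1/5 = 3/40, 3/8 · 1/10 = 3/80, 1/4 · 0 = 0; with total 9/80.
Normalising, the posterior is P(r = 1 | data) = 2/3, P(r = 2 | data) = 1/3, P(r = 4 | data) = 0.
Averaging over the posterior, P(blue next | data) = (0)(2/3) + (1)(1/3) = 1/3.

0.333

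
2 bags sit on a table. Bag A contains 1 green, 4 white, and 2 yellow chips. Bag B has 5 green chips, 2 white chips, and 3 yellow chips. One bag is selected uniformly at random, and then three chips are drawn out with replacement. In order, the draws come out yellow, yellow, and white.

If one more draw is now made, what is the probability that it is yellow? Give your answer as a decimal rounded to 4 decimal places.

0.2897

For each hypothesis, P(data | H) works out to: P(data | bag A) = (2/7)(2/7)(4/7) = 0.046647; P(data | bag B) = (3/10)(3/10)(2/10) = 0.018.
The prior-weighted likelihoods are 1/2 · 0.046647 = 0.023324, 1/2 · 0.018 = 0.009; summing to 0.032324.
Normalising, the posterior is P(bag A | data) = 0.72157, P(bag B | data) = 0.27843.
So P(yellow next | data) = Σ P(yellow next | H) P(H | data) = (2/7)(0.72157) + (3/10)(0.27843) = 0.28969.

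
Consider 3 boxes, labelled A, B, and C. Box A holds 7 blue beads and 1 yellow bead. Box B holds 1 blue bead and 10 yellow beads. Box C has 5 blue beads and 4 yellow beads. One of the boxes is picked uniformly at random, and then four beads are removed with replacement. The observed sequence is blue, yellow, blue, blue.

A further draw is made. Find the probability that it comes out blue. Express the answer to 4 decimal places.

0.7201

Under each hypothesis, the probability of the observed sequence is: P(data | box A) = (7/8)(1/8)(7/8)(7/8) = 0.08374; P(data | box B) = (1/11)(10/11)(1/11)(1/11) = 0.00068301; P(data | box C) = (5/9)(4/9)(5/9)(5/9) = 0.076208.
The prior-weighted likelihoods are 1/3 · 0.08374 = 0.027913, 1/3 · 0.00068301 = 0.00022767, 1/3 · 0.076208 = 0.025403; with total 0.053544.
Normalising, the posterior is P(box A | data) = 0.52132, P(box B | data) = 0.0042521, P(box C | data) = 0.47443.
The predictive probability is P(blue next | data) = (7/8)(0.52132) + (1/11)(0.0042521) + (5/9)(0.47443) = 0.72011.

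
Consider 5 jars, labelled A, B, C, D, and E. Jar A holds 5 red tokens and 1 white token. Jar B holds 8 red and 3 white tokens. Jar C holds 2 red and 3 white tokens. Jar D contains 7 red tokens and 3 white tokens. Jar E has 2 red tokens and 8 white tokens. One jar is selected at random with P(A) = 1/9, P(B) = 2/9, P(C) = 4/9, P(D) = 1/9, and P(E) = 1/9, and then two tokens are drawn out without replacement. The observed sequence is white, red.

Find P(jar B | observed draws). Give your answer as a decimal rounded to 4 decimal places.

0.1971

Under each hypothesis, the probability of the observed sequence is: P(data | jar A) = (1/6)(5/5) = 0.16667; P(data | jar B) = (3/11)(8/10) = 0.21818; P(data | jar C) = (3/5)(2/4) = 0.3; P(data | jar D) = (3/10)(7/9) = 0.23333; P(data | jar E) = (8/10)(2/9) = 0.17778.
The prior-weighted likelihoods are 1/9 · 0.16667 = 0.018519, 2/9 · 0.21818 = 0.048485, 4/9 · 0.3 = 0.13333, 1/9 · 0.23333 = 0.025926, 1/9 · 0.17778 = 0.019753; with total 0.24602.
By Bayes' rule, P(jar B | data) = (0.048485) / (0.24602) = 0.19708.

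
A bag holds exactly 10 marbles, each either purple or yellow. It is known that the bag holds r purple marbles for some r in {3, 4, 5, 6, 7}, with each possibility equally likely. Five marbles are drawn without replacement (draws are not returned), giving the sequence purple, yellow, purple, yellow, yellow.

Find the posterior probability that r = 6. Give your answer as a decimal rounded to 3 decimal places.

The likelihood of the observed sequence under each hypothesis: P(data | r = 3) = (3/10)(7/9)(2/8)(6/7)(5/6) = 1/24; P(data | r = 4) = (4/10)(6/9)(3/8)(5/7)(4/6) = 1/21; P(data | r = 5) = (5/10)(5/9)(4/8)(4/7)(3/6) = 5/126; P(data | r = 6) = (6/10)(4/9)(5/8)(3/7)(2/6) = 1/42; P(data | r = 7) = (7/10)(3/9)(6/8)(2/7)(1/6) = 1/120.
The prior-weighted likelihoods are 1/5 · 1/24 = 1/120, 1/5 · 1/21 = 1/105, 1/5 · 5/126 = 1/126, 1/5 · 1/42 = 1/210, 1/5 · 1/120 = 1/600; summing to 29/900.
Therefore the posterior P(r = 6 | data) = (1/210) / (29/900) = 30/203.

0.148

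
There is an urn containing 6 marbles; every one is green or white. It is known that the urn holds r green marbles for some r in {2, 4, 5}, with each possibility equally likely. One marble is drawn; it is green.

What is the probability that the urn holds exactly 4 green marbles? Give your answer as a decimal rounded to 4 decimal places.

Compute the likelihood of this draw for each case: P(data | r = 2) = (2/6) = 1/3; P(data | r = 4) = (4/6) = 2/3; P(data | r = 5) = (5/6) = 5/6.
The prior-weighted likelihoods are 1/3 · 1/3 = 1/9, 1/3 · 2/3 = 2/9, 1/3 · 5/6 = 5/18; with total 11/18.
Therefore the posterior P(r = 4 | data) = (2/9) / (11/18) = 4/11.

0.3636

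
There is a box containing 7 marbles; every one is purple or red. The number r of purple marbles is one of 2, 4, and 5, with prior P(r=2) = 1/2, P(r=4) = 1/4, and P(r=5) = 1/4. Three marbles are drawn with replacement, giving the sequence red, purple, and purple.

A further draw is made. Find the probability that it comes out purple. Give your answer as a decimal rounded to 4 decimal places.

0.5404

Under each hypothesis, the probability of the observed sequence is: P(data | r = 2) = (5/7)(2/7)(2/7) = 20/343; P(data | r = 4) = (3/7)(4/7)(4/7) = 48/343; P(data | r = 5) = (2/7)(5/7)(5/7) = 50/343.
Weighting by the prior gives 1/2 · 20/343 = 10/343, 1/4 · 48/343 = 12/343, 1/4 · 50/343 = 25/686; these sum to 69/686.
Normalising, the posterior is P(r = 2 | data) = 20/69, P(r = 4 | data) = 8/23, P(r = 5 | data) = 25/69.
So P(purple next | data) = Σ P(purple next | H) P(H | data) = (2/7)(20/69) + (4/7)(8/23) + (5/7)(25/69) = 87/161.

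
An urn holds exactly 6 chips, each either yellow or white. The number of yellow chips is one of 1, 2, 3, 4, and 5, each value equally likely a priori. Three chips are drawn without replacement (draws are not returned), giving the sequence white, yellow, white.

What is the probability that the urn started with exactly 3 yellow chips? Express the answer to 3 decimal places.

For each hypothesis, P(data | H) works out to: P(data | r = 1) = (5/6)(1/5)(4/4) = 1/6; P(data | r = 2) = (4/6)(2/5)(3/4) = 1/5; P(data | r = 3) = (3/6)(3/5)(2/4) = 3/20; P(data | r = 4) = (2/6)(4/5)(1/4) = 1/15; P(data | r = 5) = (1/6)(5/5)(0/4) = 0.
Multiplying each by its prior: 1/5 · 1/6 = 1/30, 1/5 · 1/5 = 1/25, 1/5 · 3/20 = 3/100, 1/5 · 1/15 = 1/75, 1/5 · 0 = 0; these sum to 7/60.
So P(r = 3 | data) = (3/100) / (7/60) = 9/35.

0.257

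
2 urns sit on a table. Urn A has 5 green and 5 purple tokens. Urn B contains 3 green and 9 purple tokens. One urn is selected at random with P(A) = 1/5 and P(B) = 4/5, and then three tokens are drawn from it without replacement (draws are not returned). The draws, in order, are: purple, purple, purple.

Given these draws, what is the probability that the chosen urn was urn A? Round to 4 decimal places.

0.0517

Under each hypothesis, the probability of the observed sequence is: P(data | urn A) = (5/10)(4/9)(3/8) = 0.083333; P(data | urn B) = (9/12)(8/11)(7/10) = 0.38182.
The prior-weighted likelihoods are 1/5 · 0.083333 = 0.016667, 4/5 · 0.38182 = 0.30545; with total 0.32212.
So P(urn A | data) = (0.016667) / (0.32212) = 0.05174.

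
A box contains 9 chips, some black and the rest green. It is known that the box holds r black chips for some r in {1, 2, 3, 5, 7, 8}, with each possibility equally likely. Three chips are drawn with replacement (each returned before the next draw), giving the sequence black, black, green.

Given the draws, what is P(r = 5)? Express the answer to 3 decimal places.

0.284

Compute the likelihood of the observed sequence for each case: P(data | r = 1) = (1/9)(1/9)(8/9) = 0.010974; P(data | r = 2) = (2/9)(2/9)(7/9) = 0.038409; P(data | r = 3) = (3/9)(3/9)(6/9) = 0.074074; P(data | r = 5) = (5/9)(5/9)(4/9) = 0.13717; P(data | r = 7) = (7/9)(7/9)(2/9) = 0.13443; P(data | r = 8) = (8/9)(8/9)(1/9) = 0.087791.
Weighting by the prior gives 1/6 · 0.010974 = 0.001829, 1/6 · 0.038409 = 0.0064015, 1/6 · 0.074074 = 0.012346, 1/6 · 0.13717 = 0.022862, 1/6 · 0.13443 = 0.022405, 1/6 · 0.087791 = 0.014632; these sum to 0.080476.
So P(r = 5 | data) = (0.022862) / (0.080476) = 0.28409.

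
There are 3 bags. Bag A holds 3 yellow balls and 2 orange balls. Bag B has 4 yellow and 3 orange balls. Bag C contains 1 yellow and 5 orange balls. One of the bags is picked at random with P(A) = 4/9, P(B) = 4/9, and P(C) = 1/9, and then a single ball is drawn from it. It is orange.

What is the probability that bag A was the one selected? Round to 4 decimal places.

0.3858

Under each hypothesis, the probability of this draw is: P(data | bag A) = (2/5) = 0.4; P(data | bag B) = (3/7) = 0.42857; P(data | bag C) = (5/6) = 0.83333.
Multiplying each by its prior: 4/9 · 0.4 = 0.17778, 4/9 · 0.42857 = 0.19048, 1/9 · 0.83333 = 0.092593; summing to 0.46085.
So P(bag A | data) = (0.17778) / (0.46085) = 0.38576.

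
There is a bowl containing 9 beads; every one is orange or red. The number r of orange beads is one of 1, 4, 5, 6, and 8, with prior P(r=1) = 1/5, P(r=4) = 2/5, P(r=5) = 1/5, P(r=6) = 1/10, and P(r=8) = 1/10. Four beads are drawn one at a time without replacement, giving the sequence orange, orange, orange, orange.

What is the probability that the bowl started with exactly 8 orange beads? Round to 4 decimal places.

Compute the likelihood of the observed sequence for each case: P(data | r = 1) = (1/9)(0/8) = 0; P(data | r = 4) = (4/9)(3/8)(2/7)(1/6) = 1/126; P(data | r = 5) = (5/9)(4/8)(3/7)(2/6) = 5/126; P(data | r = 6) = (6/9)(5/8)(4/7)(3/6) = 5/42; P(data | r = 8) = (8/9)(7/8)(6/7)(5/6) = 5/9.
Weighting by the prior gives 1/5 · 0 = 0, 2/5 · 1/126 = 1/315, 1/5 · 5/126 = 1/126, 1/10 · 5/42 = 1/84, 1/10 · 5/9 = 1/18; summing to 11/140.
Therefore the posterior P(r = 8 | data) = (1/18) / (11/140) = 70/99.

0.7071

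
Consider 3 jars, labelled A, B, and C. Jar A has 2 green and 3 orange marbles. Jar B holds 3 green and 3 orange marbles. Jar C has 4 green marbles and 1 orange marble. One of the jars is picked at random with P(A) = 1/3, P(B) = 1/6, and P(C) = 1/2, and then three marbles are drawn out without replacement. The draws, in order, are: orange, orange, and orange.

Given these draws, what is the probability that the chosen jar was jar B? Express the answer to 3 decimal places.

0.200

Compute the likelihood of the observed sequence for each case: P(data | jar A) = (3/5)(2/4)(1/3) = 1/10; P(data | jar B) = (3/6)(2/5)(1/4) = 1/20; P(data | jar C) = (1/5)(0/4) = 0.
Weighting by the prior gives 1/3 · 1/10 = 1/30, 1/6 · 1/20 = 1/120, 1/2 · 0 = 0; these sum to 1/24.
So P(jar B | data) = (1/120) / (1/24) = 1/5.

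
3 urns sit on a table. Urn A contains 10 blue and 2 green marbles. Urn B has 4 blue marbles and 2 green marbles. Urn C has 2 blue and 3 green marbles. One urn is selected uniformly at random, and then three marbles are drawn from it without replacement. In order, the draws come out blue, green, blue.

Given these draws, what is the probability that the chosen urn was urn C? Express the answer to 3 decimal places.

0.229

The likelihood of the observed sequence under each hypothesis: P(data | urn A) = (10/12)(2/11)(9/10) = 3/22; P(data | urn B) = (4/6)(2/5)(3/4) = 1/5; P(data | urn C) = (2/5)(3/4)(1/3) = 1/10.
Multiplying each by its prior: 1/3 · 3/22 = 1/22, 1/3 · 1/5 = 1/15, 1/3 · 1/10 = 1/30; with total 8/55.
Therefore the posterior P(urn C | data) = (1/30) / (8/55) = 11/48.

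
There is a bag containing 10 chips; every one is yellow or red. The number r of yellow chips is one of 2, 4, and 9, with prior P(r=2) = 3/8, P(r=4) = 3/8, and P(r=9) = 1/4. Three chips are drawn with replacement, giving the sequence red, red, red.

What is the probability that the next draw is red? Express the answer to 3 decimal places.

0.740

Compute the likelihood of the observed sequence for each case: P(data | r = 2) = (8/10)(8/10)(8/10) = 0.512; P(data | r = 4) = (6/10)(6/10)(6/10) = 0.216; P(data | r = 9) = (1/10)(1/10)(1/10) = 0.001.
Weighting by the prior gives 3/8 · 0.512 = 0.192, 3/8 · 0.216 = 0.081, 1/4 · 0.001 = 0.00025; these sum to 0.27325.
Normalising, the posterior is P(r = 2 | data) = 0.70265, P(r = 4 | data) = 0.29643, P(r = 9 | data) = 0.00091491.
So P(red next | data) = Σ P(red next | H) P(H | data) = (4/5)(0.70265) + (3/5)(0.29643) + (1/10)(0.00091491) = 0.74007.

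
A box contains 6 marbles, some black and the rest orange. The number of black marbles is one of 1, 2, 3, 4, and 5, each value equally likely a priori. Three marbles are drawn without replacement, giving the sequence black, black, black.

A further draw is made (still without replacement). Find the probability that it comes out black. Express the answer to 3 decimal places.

0.533

Under each hypothesis, the probability of the observed sequence is: P(data | r = 1) = (1/6)(0/5) = 0; P(data | r = 2) = (2/6)(1/5)(0/4) = 0; P(data | r = 3) = (3/6)(2/5)(1/4) = 1/20; P(data | r = 4) = (4/6)(3/5)(2/4) = 1/5; P(data | r = 5) = (5/6)(4/5)(3/4) = 1/2.
Weighting by the prior gives 1/5 · 0 = 0, 1/5 · 0 = 0, 1/5 · 1/20 = 1/100, 1/5 · 1/5 = 1/25, 1/5 · 1/2 = 1/10; with total 3/20.
The posterior is then P(r = 1 | data) = 0, P(r = 2 | data) = 0, P(r = 3 | data) = 1/15, P(r = 4 | data) = 4/15, P(r = 5 | data) = 2/3.
Averaging over the posterior, P(black next | data) = (0)(1/15) + (1/3)(4/15) + (2/3)(2/3) = 8/15.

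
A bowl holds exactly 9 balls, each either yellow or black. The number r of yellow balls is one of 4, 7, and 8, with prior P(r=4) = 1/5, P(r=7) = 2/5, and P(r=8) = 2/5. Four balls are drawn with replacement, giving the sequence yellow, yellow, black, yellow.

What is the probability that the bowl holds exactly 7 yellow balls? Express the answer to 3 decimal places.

0.505

Under each hypothesis, the probability of the observed sequence is: P(data | r = 4) = (4/9)(4/9)(5/9)(4/9) = 0.048773; P(data | r = 7) = (7/9)(7/9)(2/9)(7/9) = 0.10456; P(data | r = 8) = (8/9)(8/9)(1/9)(8/9) = 0.078037.
Weighting by the prior gives 1/5 · 0.048773 = 0.0097546, 2/5 · 0.10456 = 0.041823, 2/5 · 0.078037 = 0.031215; summing to 0.082792.
Therefore the posterior P(r = 7 | data) = (0.041823) / (0.082792) = 0.50515.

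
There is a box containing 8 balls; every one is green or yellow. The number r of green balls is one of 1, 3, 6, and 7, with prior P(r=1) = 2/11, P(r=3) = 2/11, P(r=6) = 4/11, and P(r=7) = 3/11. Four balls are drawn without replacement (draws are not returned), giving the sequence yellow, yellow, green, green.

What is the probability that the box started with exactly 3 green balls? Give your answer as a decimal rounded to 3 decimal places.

0.500

Under each hypothesis, the probability of the observed sequence is: P(data | r = 1) = (7/8)(6/7)(1/6)(0/5) = 0; P(data | r = 3) = (5/8)(4/7)(3/6)(2/5) = 1/14; P(data | r = 6) = (2/8)(1/7)(6/6)(5/5) = 1/28; P(data | r = 7) = (1/8)(0/7) = 0.
Weighting by the prior gives 2/11 · 0 = 0, 2/11 · 1/14 = 1/77, 4/11 · 1/28 = 1/77, 3/11 · 0 = 0; summing to 2/77.
Hence P(r = 3 | data) = (1/77) / (2/77) = 1/2.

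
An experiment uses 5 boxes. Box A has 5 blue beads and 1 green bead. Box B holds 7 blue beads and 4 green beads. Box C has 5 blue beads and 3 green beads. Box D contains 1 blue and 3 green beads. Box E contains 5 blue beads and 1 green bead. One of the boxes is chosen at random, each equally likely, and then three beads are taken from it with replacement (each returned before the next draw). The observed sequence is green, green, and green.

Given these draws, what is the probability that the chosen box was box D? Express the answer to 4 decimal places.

The likelihood of the observed sequence under each hypothesis: P(data | box A) = (1/6)(1/6)(1/6) = 0.0046296; P(data | box B) = (4/11)(4/11)(4/11) = 0.048084; P(data | box C) = (3/8)(3/8)(3/8) = 0.052734; P(data | box D) = (3/4)(3/4)(3/4) = 0.42188; P(data | box E) = (1/6)(1/6)(1/6) = 0.0046296.
Multiplying each by its prior: 1/5 · 0.0046296 = 0.00092593, 1/5 · 0.048084 = 0.0096168, 1/5 · 0.052734 = 0.010547, 1/5 · 0.42188 = 0.084375, 1/5 · 0.0046296 = 0.00092593; these sum to 0.10639.
By Bayes' rule, P(box D | data) = (0.084375) / (0.10639) = 0.79307.

0.7931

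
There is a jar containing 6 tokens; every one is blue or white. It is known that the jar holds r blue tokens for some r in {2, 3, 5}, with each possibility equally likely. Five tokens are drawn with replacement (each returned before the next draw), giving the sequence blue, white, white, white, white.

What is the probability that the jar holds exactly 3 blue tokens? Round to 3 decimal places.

0.320

For each hypothesis, P(data | H) works out to: P(data | r = 2) = (2/6)(4/6)(4/6)(4/6)(4/6) = 0.065844; P(data | r = 3) = (3/6)(3/6)(3/6)(3/6)(3/6) = 0.03125; P(data | r = 5) = (5/6)(1/6)(1/6)(1/6)(1/6) = 0.000643.
The prior-weighted likelihoods are 1/3 · 0.065844 = 0.021948, 1/3 · 0.03125 = 0.010417, 1/3 · 0.000643 = 0.00021433; with total 0.032579.
Hence P(r = 3 | data) = (0.010417) / (0.032579) = 0.31974.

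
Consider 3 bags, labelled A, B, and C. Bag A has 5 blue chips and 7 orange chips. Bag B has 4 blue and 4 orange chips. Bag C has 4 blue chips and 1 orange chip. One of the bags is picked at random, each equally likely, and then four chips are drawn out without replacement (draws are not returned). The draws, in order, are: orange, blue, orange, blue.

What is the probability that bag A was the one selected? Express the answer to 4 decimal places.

0.4520

Under each hypothesis, the probability of the observed sequence is: P(data | bag A) = (7/12)(5/11)(6/10)(4/9) = 0.070707; P(data | bag B) = (4/8)(4/7)(3/6)(3/5) = 0.085714; P(data | bag C) = (1/5)(4/4)(0/3) = 0.
The prior-weighted likelihoods are 1/3 · 0.070707 = 0.023569, 1/3 · 0.085714 = 0.028571, 1/3 · 0 = 0; these sum to 0.05214.
By Bayes' rule, P(bag A | data) = (0.023569) / (0.05214) = 0.45203.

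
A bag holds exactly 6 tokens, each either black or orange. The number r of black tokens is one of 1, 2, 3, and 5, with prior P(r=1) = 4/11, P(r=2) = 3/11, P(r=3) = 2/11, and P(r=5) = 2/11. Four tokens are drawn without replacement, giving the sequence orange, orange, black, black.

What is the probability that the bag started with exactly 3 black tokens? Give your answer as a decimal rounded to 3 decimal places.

0.500

The likelihood of the observed sequence under each hypothesis: P(data | r = 1) = (5/6)(4/5)(1/4)(0/3) = 0; P(data | r = 2) = (4/6)(3/5)(2/4)(1/3) = 1/15; P(data | r = 3) = (3/6)(2/5)(3/4)(2/3) = 1/10; P(data | r = 5) = (1/6)(0/5) = 0.
Multiplying each by its prior: 4/11 · 0 = 0, 3/11 · 1/15 = 1/55, 2/11 · 1/10 = 1/55, 2/11 · 0 = 0; these sum to 2/55.
So P(r = 3 | data) = (1/55) / (2/55) = 1/2.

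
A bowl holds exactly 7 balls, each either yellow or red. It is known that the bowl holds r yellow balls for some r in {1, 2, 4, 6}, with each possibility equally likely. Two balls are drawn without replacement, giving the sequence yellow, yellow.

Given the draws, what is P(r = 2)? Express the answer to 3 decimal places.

Compute the likelihood of the observed sequence for each case: P(data | r = 1) = (1/7)(0/6) = 0; P(data | r = 2) = (2/7)(1/6) = 1/21; P(data | r = 4) = (4/7)(3/6) = 2/7; P(data | r = 6) = (6/7)(5/6) = 5/7.
Weighting by the prior gives 1/4 · 0 = 0, 1/4 · 1/21 = 1/84, 1/4 · 2/7 = 1/14, 1/4 · 5/7 = 5/28; summing to 11/42.
Therefore the posterior P(r = 2 | data) = (1/84) / (11/42) = 1/22.

0.045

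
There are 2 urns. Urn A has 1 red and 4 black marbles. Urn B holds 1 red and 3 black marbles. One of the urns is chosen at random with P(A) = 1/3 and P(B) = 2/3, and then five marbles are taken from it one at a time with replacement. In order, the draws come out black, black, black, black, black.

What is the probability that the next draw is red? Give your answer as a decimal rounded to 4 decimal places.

Compute the likelihood of the observed sequence for each case: P(data | urn A) = (4/5)(4/5)(4/5)(4/5)(4/5) = 0.32768; P(data | urn B) = (3/4)(3/4)(3/4)(3/4)(3/4) = 0.2373.
Multiplying each by its prior: 1/3 · 0.32768 = 0.10923, 2/3 · 0.2373 = 0.1582; summing to 0.26743.
Normalising, the posterior is P(urn A | data) = 0.40843, P(urn B | data) = 0.59157.
The predictive probability is P(red next | data) = (1/5)(0.40843) + (1/4)(0.59157) = 0.22958.

0.2296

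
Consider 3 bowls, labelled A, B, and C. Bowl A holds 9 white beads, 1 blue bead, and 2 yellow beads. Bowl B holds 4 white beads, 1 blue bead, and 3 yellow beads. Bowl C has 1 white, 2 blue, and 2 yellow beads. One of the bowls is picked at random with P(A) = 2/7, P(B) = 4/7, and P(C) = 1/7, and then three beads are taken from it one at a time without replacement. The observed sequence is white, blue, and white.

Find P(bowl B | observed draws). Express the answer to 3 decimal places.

The likelihood of the observed sequence under each hypothesis: P(data | bowl A) = (9/12)(1/11)(8/10) = 0.054545; P(data | bowl B) = (4/8)(1/7)(3/6) = 0.035714; P(data | bowl C) = (1/5)(2/4)(0/3) = 0.
Weighting by the prior gives 2/7 · 0.054545 = 0.015584, 4/7 · 0.035714 = 0.020408, 1/7 · 0 = 0; with total 0.035993.
By Bayes' rule, P(bowl B | data) = (0.020408) / (0.035993) = 0.56701.

0.567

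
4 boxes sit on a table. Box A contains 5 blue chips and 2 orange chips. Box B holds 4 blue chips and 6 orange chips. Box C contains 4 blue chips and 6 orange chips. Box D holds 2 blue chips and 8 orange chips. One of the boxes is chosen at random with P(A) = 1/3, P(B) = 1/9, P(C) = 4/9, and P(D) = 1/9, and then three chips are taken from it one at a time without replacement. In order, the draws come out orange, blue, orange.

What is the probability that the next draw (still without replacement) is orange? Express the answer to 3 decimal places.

0.539

The likelihood of the observed sequence under each hypothesis: P(data | box A) = (2/7)(5/6)(1/5) = 0.047619; P(data | box B) = (6/10)(4/9)(5/8) = 0.16667; P(data | box C) = (6/10)(4/9)(5/8) = 0.16667; P(data | box D) = (8/10)(2/9)(7/8) = 0.15556.
The prior-weighted likelihoods are 1/3 · 0.047619 = 0.015873, 1/9 · 0.16667 = 0.018519, 4/9 · 0.16667 = 0.074074, 1/9 · 0.15556 = 0.017284; with total 0.12575.
The posterior is then P(box A | data) = 0.12623, P(box B | data) = 0.14727, P(box C | data) = 0.58906, P(box D | data) = 0.13745.
The predictive probability is P(orange next | data) = (0)(0.12623) + (4/7)(0.14727) + (4/7)(0.58906) + (6/7)(0.13745) = 0.53857.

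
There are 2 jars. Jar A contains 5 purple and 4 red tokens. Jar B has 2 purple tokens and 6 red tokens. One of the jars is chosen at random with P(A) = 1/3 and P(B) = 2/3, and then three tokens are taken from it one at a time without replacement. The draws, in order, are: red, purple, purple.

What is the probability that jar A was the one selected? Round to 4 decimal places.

0.6897

Compute the likelihood of the observed sequence for each case: P(data | jar A) = (4/9)(5/8)(4/7) = 10/63; P(data | jar B) = (6/8)(2/7)(1/6) = 1/28.
Weighting by the prior gives 1/3 · 10/63 = 10/189, 2/3 · 1/28 = 1/42; with total 29/378.
Therefore the posterior P(jar A | data) = (10/189) / (29/378) = 20/29.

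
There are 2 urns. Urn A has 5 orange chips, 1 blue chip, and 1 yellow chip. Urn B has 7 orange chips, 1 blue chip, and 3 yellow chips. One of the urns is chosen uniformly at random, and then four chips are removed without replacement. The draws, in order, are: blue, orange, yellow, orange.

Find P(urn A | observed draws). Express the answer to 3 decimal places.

0.599

For each hypothesis, P(data | H) works out to: P(data | urn A) = (1/7)(5/6)(1/5)(4/4) = 0.02381; P(data | urn B) = (1/11)(7/10)(3/9)(6/8) = 0.015909.
The prior-weighted likelihoods are 1/2 · 0.02381 = 0.011905, 1/2 · 0.015909 = 0.0079545; summing to 0.019859.
So P(urn A | data) = (0.011905) / (0.019859) = 0.59946.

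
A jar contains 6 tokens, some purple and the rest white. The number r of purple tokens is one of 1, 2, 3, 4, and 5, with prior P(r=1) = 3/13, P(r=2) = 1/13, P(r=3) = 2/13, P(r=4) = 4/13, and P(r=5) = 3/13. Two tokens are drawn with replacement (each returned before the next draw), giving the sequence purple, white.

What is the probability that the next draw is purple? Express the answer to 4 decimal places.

Under each hypothesis, the probability of the observed sequence is: P(data | r = 1) = (1/6)(5/6) = 5/36; P(data | r = 2) = (2/6)(4/6) = 2/9; P(data | r = 3) = (3/6)(3/6) = 1/4; P(data | r = 4) = (4/6)(2/6) = 2/9; P(data | r = 5) = (5/6)(1/6) = 5/36.
Multiplying each by its prior: 3/13 · 5/36 = 5/156, 1/13 · 2/9 = 2/117, 2/13 · 1/4 = 1/26, 4/13 · 2/9 = 8/117, 3/13 · 5/36 = 5/156; these sum to 22/117.
Normalising, the posterior is P(r = 1 | data) = 15/88, P(r = 2 | data) = 1/11, P(r = 3 | data) = 9/44, P(r = 4 | data) = 4/11, P(r = 5 | data) = 15/88.
The predictive probability is P(purple next | data) = (1/6)(15/88) + (1/3)(1/11) + (1/2)(9/44) + (2/3)(4/11) + (5/6)(15/88) = 6/11.

0.5455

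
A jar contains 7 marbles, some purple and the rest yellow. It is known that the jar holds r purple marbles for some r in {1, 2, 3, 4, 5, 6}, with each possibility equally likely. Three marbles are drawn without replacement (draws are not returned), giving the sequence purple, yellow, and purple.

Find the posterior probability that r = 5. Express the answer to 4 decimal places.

0.2857

Under each hypothesis, the probability of the observed sequence is: P(data | r = 1) = (1/7)(6/6)(0/5) = 0; P(data | r = 2) = (2/7)(5/6)(1/5) = 1/21; P(data | r = 3) = (3/7)(4/6)(2/5) = 4/35; P(data | r = 4) = (4/7)(3/6)(3/5) = 6/35; P(data | r = 5) = (5/7)(2/6)(4/5) = 4/21; P(data | r = 6) = (6/7)(1/6)(5/5) = 1/7.
Multiplying each by its prior: 1/6 · 0 = 0, 1/6 · 1/21 = 1/126, 1/6 · 4/35 = 2/105, 1/6 · 6/35 = 1/35, 1/6 · 4/21 = 2/63, 1/6 · 1/7 = 1/42; with total 1/9.
So P(r = 5 | data) = (2/63) / (1/9) = 2/7.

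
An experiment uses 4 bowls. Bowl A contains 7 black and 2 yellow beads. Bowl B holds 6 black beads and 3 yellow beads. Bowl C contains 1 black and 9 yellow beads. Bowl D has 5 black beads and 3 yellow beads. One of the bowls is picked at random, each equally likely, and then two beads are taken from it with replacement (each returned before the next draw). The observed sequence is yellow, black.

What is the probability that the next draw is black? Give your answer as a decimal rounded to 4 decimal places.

0.6089

The likelihood of the observed sequence under each hypothesis: P(data | bowl A) = (2/9)(7/9) = 0.17284; P(data | bowl B) = (3/9)(6/9) = 0.22222; P(data | bowl C) = (9/10)(1/10) = 0.09; P(data | bowl D) = (3/8)(5/8) = 0.23438.
Multiplying each by its prior: 1/4 · 0.17284 = 0.04321, 1/4 · 0.22222 = 0.055556, 1/4 · 0.09 = 0.0225, 1/4 · 0.23438 = 0.058594; with total 0.17986.
Dividing through by the total gives posterior P(bowl A | data) = 0.24024, P(bowl B | data) = 0.30888, P(bowl C | data) = 0.1251, P(bowl D | data) = 0.32578.
The predictive probability is P(black next | data) = (7/9)(0.24024) + (2/3)(0.30888) + (1/10)(0.1251) + (5/8)(0.32578) = 0.6089.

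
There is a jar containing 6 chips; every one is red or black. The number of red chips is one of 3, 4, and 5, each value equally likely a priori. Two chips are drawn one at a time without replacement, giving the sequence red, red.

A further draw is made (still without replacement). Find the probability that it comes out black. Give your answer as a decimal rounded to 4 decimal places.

For each hypothesis, P(data | H) works out to: P(data | r = 3) = (3/6)(2/5) = 1/5; P(data | r = 4) = (4/6)(3/5) = 2/5; P(data | r = 5) = (5/6)(4/5) = 2/3.
The prior-weighted likelihoods are 1/3 · 1/5 = 1/15, 1/3 · 2/5 = 2/15, 1/3 · 2/3 = 2/9; these sum to 19/45.
The posterior is then P(r = 3 | data) = 3/19, P(r = 4 | data) = 6/19, P(r = 5 | data) = 10/19.
Averaging over the posterior, P(black next | data) = (3/4)(3/19) + (1/2)(6/19) + (1/4)(10/19) = 31/76.

0.4079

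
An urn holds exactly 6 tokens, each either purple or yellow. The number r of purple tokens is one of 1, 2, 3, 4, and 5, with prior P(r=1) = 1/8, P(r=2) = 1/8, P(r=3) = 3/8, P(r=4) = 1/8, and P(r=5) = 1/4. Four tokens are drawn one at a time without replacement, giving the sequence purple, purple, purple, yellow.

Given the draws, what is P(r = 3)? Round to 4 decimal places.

For each hypothesis, P(data | H) works out to: P(data | r = 1) = (1/6)(0/5) = 0; P(data | r = 2) = (2/6)(1/5)(0/4) = 0; P(data | r = 3) = (3/6)(2/5)(1/4)(3/3) = 1/20; P(data | r = 4) = (4/6)(3/5)(2/4)(2/3) = 2/15; P(data | r = 5) = (5/6)(4/5)(3/4)(1/3) = 1/6.
Multiplying each by its prior: 1/8 · 0 = 0, 1/8 · 0 = 0, 3/8 · 1/20 = 3/160, 1/8 · 2/15 = 1/60, 1/4 · 1/6 = 1/24; with total 37/480.
Therefore the posterior P(r = 3 | data) = (3/160) / (37/480) = 9/37.

0.2432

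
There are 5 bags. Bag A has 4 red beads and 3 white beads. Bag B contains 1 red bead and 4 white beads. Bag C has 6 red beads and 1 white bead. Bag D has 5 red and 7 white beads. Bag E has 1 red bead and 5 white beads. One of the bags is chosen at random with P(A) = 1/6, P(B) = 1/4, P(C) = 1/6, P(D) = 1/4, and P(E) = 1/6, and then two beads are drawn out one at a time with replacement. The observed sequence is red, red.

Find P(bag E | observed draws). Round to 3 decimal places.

0.020

For each hypothesis, P(data | H) works out to: P(data | bag A) = (4/7)(4/7) = 0.32653; P(data | bag B) = (1/5)(1/5) = 0.04; P(data | bag C) = (6/7)(6/7) = 0.73469; P(data | bag D) = (5/12)(5/12) = 0.17361; P(data | bag E) = (1/6)(1/6) = 0.027778.
The prior-weighted likelihoods are 1/6 · 0.32653 = 0.054422, 1/4 · 0.04 = 0.01, 1/6 · 0.73469 = 0.12245, 1/4 · 0.17361 = 0.043403, 1/6 · 0.027778 = 0.0046296; these sum to 0.2349.
Therefore the posterior P(bag E | data) = (0.0046296) / (0.2349) = 0.019709.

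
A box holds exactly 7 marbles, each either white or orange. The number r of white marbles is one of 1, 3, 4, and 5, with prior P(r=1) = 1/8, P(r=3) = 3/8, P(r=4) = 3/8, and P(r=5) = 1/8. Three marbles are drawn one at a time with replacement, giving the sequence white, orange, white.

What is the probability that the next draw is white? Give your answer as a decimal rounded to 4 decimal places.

Compute the likelihood of the observed sequence for each case: P(data | r = 1) = (1/7)(6/7)(1/7) = 0.017493; P(data | r = 3) = (3/7)(4/7)(3/7) = 0.10496; P(data | r = 4) = (4/7)(3/7)(4/7) = 0.13994; P(data | r = 5) = (5/7)(2/7)(5/7) = 0.14577.
Weighting by the prior gives 1/8 · 0.017493 = 0.0021866, 3/8 · 0.10496 = 0.039359, 3/8 · 0.13994 = 0.052478, 1/8 · 0.14577 = 0.018222; summing to 0.11224.
The posterior is then P(r = 1 | data) = 0.019481, P(r = 3 | data) = 0.35065, P(r = 4 | data) = 0.46753, P(r = 5 | data) = 0.16234.
So P(white next | data) = Σ P(white next | H) P(H | data) = (1/7)(0.019481) + (3/7)(0.35065) + (4/7)(0.46753) + (5/7)(0.16234) = 0.53618.

0.5362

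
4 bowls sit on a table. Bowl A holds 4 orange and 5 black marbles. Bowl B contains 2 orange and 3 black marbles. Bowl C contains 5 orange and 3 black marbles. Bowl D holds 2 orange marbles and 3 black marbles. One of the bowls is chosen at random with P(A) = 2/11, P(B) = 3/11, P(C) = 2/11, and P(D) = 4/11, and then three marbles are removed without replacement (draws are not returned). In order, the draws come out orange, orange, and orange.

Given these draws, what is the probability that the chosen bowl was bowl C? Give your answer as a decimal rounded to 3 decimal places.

0.789

Compute the likelihood of the observed sequence for each case: P(data | bowl A) = (4/9)(3/8)(2/7) = 1/21; P(data | bowl B) = (2/5)(1/4)(0/3) = 0; P(data | bowl C) = (5/8)(4/7)(3/6) = 5/28; P(data | bowl D) = (2/5)(1/4)(0/3) = 0.
Weighting by the prior gives 2/11 · 1/21 = 2/231, 3/11 · 0 = 0, 2/11 · 5/28 = 5/154, 4/11 · 0 = 0; with total 19/462.
So P(bowl C | data) = (5/154) / (19/462) = 15/19.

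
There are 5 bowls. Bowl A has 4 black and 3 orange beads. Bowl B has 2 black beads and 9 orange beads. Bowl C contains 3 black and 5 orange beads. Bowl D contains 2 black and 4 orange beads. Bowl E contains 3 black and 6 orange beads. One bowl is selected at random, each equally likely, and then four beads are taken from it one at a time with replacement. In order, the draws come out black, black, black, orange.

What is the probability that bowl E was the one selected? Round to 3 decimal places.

For each hypothesis, P(data | H) works out to: P(data | bowl A) = (4/7)(4/7)(4/7)(3/7) = 0.079967; P(data | bowl B) = (2/11)(2/11)(2/11)(9/11) = 0.0049177; P(data | bowl C) = (3/8)(3/8)(3/8)(5/8) = 0.032959; P(data | bowl D) = (2/6)(2/6)(2/6)(4/6) = 0.024691; P(data | bowl E) = (3/9)(3/9)(3/9)(6/9) = 0.024691.
Multiplying each by its prior: 1/5 · 0.079967 = 0.015993, 1/5 · 0.0049177 = 0.00098354, 1/5 · 0.032959 = 0.0065918, 1/5 · 0.024691 = 0.0049383, 1/5 · 0.024691 = 0.0049383; summing to 0.033445.
Hence P(bowl E | data) = (0.0049383) / (0.033445) = 0.14765.

0.148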